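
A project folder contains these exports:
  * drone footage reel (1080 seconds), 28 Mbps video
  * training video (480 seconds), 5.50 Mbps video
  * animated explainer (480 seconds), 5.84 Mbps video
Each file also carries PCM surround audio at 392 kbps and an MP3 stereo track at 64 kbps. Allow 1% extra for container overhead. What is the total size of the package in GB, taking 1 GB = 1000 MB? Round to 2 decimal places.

Audio total: 392 + 64 = 456 kbps = 0.456 Mbps.
drone footage reel: 28.456 Mbps × 1080 s × 1.01 = 31039.8 Mb
training video: 5.956 Mbps × 480 s × 1.01 = 2887.5 Mb
animated explainer: 6.296 Mbps × 480 s × 1.01 = 3052.3 Mb
Total: 36979.6 Mb = 4622.4 MB.
= 4.622 GB.

4.62 GB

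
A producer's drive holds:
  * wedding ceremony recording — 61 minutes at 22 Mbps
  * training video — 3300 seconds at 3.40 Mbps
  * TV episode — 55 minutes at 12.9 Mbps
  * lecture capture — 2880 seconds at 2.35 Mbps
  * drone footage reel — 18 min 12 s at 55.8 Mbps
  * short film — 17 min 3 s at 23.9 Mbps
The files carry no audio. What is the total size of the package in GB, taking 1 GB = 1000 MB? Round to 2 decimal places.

wedding ceremony recording: 22.000 Mbps × 3660 s = 80520.0 Mb
training video: 3.400 Mbps × 3300 s = 11220.0 Mb
TV episode: 12.900 Mbps × 3300 s = 42570.0 Mb
lecture capture: 2.350 Mbps × 2880 s = 6768.0 Mb
drone footage reel: 55.800 Mbps × 1092 s = 60933.6 Mb
short film: 23.900 Mbps × 1023 s = 24449.7 Mb
Total: 226461.3 Mb = 28307.7 MB.
= 28.31 GB.

28.31 GB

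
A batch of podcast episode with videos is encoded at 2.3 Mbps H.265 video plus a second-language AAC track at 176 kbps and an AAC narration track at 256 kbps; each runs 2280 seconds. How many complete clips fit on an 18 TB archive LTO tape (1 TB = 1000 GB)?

23117

Audio total: 176 + 256 = 432 kbps = 0.432 Mbps.
Total bitrate: 2.732 Mbps.
Per item: 2.732 Mbps × 2280 s = 6,229 Mb = 778.6 MB.
Capacity: 18 TB = 144,000,000 Mb; 23117.82 items → 23117 complete.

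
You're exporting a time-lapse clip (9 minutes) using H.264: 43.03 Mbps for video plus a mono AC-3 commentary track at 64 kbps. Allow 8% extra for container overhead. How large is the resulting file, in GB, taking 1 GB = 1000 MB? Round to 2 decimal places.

9 min = 540 s
Audio: 64 kbps = 0.064 Mbps.
Total bitrate: 43.03 + 0.064 = 43.094 Mbps.
Stream data: 43.094 Mbps × 540 s = 23270.8 Mb.
With 8% container overhead: ×1.08.
25,132 Mb ÷ 8 = 3,142 MB → 3.142 GB.

3.14 GB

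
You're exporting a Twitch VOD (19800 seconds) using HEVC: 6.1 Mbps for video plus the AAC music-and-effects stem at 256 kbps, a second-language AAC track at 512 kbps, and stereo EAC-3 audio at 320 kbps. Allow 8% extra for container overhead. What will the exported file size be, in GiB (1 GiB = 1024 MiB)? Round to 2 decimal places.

Audio total: 256 + 512 + 320 = 1088 kbps = 1.088 Mbps.
Total bitrate: 6.1 + 1.088 = 7.188 Mbps.
Stream data: 7.188 Mbps × 19800 s = 142322.4 Mb.
With 8% container overhead: ×1.08.
153,708 Mb = 19,213,524,000 bytes ÷ 1,073,741,824 = 17.89 GiB.

17.89 GiB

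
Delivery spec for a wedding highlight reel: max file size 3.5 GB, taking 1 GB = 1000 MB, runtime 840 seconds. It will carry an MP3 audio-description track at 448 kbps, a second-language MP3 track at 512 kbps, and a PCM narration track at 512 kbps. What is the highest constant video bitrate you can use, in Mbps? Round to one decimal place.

Budget: 3.5 GB = 28000.0 Mb.
Total bitrate budget: 28000.0 Mb / 840 s = 33.333 Mbps.
Audio total: 448 + 512 + 512 = 1472 kbps = 1.472 Mbps.
Video: 33.333 − 1.472 = 31.861 Mbps.

31.9 Mbps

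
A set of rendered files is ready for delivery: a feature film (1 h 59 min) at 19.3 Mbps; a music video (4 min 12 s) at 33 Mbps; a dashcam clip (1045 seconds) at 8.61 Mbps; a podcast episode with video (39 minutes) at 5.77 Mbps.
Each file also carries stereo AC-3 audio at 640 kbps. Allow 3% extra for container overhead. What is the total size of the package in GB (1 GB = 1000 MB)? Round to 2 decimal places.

Audio: 640 kbps = 0.640 Mbps.
feature film: 19.940 Mbps × 7140 s × 1.03 = 146642.7 Mb
music video: 33.640 Mbps × 252 s × 1.03 = 8731.6 Mb
dashcam clip: 9.250 Mbps × 1045 s × 1.03 = 9956.2 Mb
podcast episode with video: 6.410 Mbps × 2340 s × 1.03 = 15449.4 Mb
Total: 180780.0 Mb = 22597.5 MB.
= 22.60 GB.

22.60 GB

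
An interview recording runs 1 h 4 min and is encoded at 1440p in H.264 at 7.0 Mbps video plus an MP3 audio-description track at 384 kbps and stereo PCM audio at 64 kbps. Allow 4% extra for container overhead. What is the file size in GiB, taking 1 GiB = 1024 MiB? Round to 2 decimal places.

3.46 GiB

1 h 4 min = 64 min = 3840 s
Audio total: 384 + 64 = 448 kbps = 0.448 Mbps.
Total bitrate: 7.0 + 0.448 = 7.448 Mbps.
Stream data: 7.448 Mbps × 3840 s = 28600.3 Mb.
With 4% container overhead: ×1.04.
29,744 Mb = 3,718,041,600 bytes ÷ 1,073,741,824 = 3.463 GiB.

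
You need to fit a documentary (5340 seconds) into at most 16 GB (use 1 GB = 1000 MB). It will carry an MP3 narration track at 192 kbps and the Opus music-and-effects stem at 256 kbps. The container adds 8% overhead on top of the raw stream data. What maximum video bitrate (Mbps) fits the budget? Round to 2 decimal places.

21.75 Mbps

Budget: 16 GB = 128000.0 Mb.
Stream payload after overhead: 128000.0 / 1.08 = 118518.5 Mb.
Total bitrate budget: 118518.5 Mb / 5340 s = 22.194 Mbps.
Audio total: 192 + 256 = 448 kbps = 0.448 Mbps.
Video: 22.194 − 0.448 = 21.746 Mbps.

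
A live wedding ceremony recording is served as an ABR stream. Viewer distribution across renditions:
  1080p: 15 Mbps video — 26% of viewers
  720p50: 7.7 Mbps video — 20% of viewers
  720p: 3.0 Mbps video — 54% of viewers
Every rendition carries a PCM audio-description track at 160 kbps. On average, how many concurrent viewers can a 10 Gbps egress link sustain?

Audio: 160 kbps = 0.160 Mbps.
Average per-viewer bitrate: 0.26×15.160 + 0.20×7.860 + 0.54×3.160 = 7.220 Mbps.
10 Gbps = 10,000 Mbps; 10,000 / 7.220 = 1385.04 → 1385.

1385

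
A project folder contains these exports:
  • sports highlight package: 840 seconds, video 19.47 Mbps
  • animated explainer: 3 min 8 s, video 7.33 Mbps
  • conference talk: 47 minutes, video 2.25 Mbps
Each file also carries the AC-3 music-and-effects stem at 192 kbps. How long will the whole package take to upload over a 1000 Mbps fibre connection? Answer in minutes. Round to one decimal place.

0.4 minutes

Audio: 192 kbps = 0.192 Mbps.
sports highlight package: 19.662 Mbps × 840 s = 16516.1 Mb
animated explainer: 7.522 Mbps × 188 s = 1414.1 Mb
conference talk: 2.442 Mbps × 2820 s = 6886.4 Mb
Total: 24816.7 Mb = 3102.1 MB.
At 1000 Mbps: 24816.7 / 1000 = 25 s ≈ 0.414 minutes.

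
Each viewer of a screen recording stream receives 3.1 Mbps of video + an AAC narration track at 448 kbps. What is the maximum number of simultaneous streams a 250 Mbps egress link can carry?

70

Audio: 448 kbps = 0.448 Mbps.
Per-viewer media rate: 3.548 Mbps.
250 Mbps = 250.0 Mbps; 250.0 / 3.548 = 70.46 → 70 viewers.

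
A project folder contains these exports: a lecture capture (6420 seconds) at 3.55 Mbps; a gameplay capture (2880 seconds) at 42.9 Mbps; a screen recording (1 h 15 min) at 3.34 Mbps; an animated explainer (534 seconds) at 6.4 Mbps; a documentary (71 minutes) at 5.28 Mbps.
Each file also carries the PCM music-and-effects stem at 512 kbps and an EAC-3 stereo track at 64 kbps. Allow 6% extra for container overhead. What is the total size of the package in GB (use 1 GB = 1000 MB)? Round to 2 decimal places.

Audio total: 512 + 64 = 576 kbps = 0.576 Mbps.
lecture capture: 4.126 Mbps × 6420 s × 1.06 = 28078.3 Mb
gameplay capture: 43.476 Mbps × 2880 s × 1.06 = 132723.5 Mb
screen recording: 3.916 Mbps × 4500 s × 1.06 = 18679.3 Mb
animated explainer: 6.976 Mbps × 534 s × 1.06 = 3948.7 Mb
documentary: 5.856 Mbps × 4260 s × 1.06 = 26443.4 Mb
Total: 209873.2 Mb = 26234.1 MB.
= 26.23 GB.

26.23 GB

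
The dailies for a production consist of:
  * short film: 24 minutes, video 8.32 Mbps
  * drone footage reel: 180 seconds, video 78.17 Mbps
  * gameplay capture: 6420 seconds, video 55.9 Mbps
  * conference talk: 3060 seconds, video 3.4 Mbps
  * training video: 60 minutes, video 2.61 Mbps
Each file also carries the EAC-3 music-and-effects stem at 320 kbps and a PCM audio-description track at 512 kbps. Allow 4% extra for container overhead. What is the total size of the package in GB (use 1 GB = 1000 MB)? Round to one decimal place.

54.2 GB

Audio total: 320 + 512 = 832 kbps = 0.832 Mbps.
short film: 9.152 Mbps × 1440 s × 1.04 = 13706.0 Mb
drone footage reel: 79.002 Mbps × 180 s × 1.04 = 14789.2 Mb
gameplay capture: 56.732 Mbps × 6420 s × 1.04 = 378788.2 Mb
conference talk: 4.232 Mbps × 3060 s × 1.04 = 13467.9 Mb
training video: 3.442 Mbps × 3600 s × 1.04 = 12886.8 Mb
Total: 433638.2 Mb = 54204.8 MB.
= 54.20 GB.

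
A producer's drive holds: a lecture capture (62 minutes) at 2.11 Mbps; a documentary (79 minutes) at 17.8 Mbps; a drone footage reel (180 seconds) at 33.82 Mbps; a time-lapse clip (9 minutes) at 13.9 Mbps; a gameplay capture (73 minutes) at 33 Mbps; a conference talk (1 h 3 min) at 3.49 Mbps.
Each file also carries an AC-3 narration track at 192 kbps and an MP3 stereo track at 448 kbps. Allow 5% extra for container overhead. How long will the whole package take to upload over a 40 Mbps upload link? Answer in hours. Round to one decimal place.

Audio total: 192 + 448 = 640 kbps = 0.640 Mbps.
lecture capture: 2.750 Mbps × 3720 s × 1.05 = 10741.5 Mb
documentary: 18.440 Mbps × 4740 s × 1.05 = 91775.9 Mb
drone footage reel: 34.460 Mbps × 180 s × 1.05 = 6512.9 Mb
time-lapse clip: 14.540 Mbps × 540 s × 1.05 = 8244.2 Mb
gameplay capture: 33.640 Mbps × 4380 s × 1.05 = 154710.4 Mb
conference talk: 4.130 Mbps × 3780 s × 1.05 = 16392.0 Mb
Total: 288376.8 Mb = 36047.1 MB.
At 40 Mbps: 288376.8 / 40 = 7209 s ≈ 2 hours.

2.0 hours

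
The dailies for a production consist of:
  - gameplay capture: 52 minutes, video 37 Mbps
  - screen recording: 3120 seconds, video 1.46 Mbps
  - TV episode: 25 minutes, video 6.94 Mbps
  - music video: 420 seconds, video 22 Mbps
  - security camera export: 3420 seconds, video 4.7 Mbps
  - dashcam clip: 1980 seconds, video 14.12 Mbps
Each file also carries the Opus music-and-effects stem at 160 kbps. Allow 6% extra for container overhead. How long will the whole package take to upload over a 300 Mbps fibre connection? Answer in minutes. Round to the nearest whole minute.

11 minutes

Audio: 160 kbps = 0.160 Mbps.
gameplay capture: 37.160 Mbps × 3120 s × 1.06 = 122895.6 Mb
screen recording: 1.620 Mbps × 3120 s × 1.06 = 5357.7 Mb
TV episode: 7.100 Mbps × 1500 s × 1.06 = 11289.0 Mb
music video: 22.160 Mbps × 420 s × 1.06 = 9865.6 Mb
security camera export: 4.860 Mbps × 3420 s × 1.06 = 17618.5 Mb
dashcam clip: 14.280 Mbps × 1980 s × 1.06 = 29970.9 Mb
Total: 196997.2 Mb = 24624.6 MB.
At 300 Mbps: 196997.2 / 300 = 657 s ≈ 10.9 minutes.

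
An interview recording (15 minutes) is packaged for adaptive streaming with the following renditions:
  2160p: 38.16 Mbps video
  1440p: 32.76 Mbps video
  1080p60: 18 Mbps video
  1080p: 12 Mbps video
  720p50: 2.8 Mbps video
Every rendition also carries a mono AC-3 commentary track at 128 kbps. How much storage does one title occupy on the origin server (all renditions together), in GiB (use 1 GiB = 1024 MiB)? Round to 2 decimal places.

15 min = 900 s
Audio: 128 kbps = 0.128 Mbps.
Sum of rendition bitrates: (38.16+0.128) + (32.76+0.128) + (18+0.128) + (12+0.128) + (2.8+0.128) = 104.360 Mbps.
× 900 s = 93,924 Mb = 11,740 MB = 10.93 GiB.

10.93 GiB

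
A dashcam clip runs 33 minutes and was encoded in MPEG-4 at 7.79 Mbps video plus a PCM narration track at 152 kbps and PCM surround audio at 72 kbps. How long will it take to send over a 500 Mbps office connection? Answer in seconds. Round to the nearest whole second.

32 seconds

33 min = 1980 s
Audio total: 152 + 72 = 224 kbps = 0.224 Mbps.
Total bitrate: 8.014 Mbps.
File: 8.014 Mbps × 1980 s = 15867.7 Mb.
At 500 Mbps: 15867.7 / 500 = 31.7 s ≈ 31.7 seconds.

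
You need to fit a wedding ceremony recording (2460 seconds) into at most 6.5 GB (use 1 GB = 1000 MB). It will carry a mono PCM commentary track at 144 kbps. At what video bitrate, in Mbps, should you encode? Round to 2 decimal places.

20.99 Mbps

Budget: 6.5 GB = 52000.0 Mb.
Total bitrate budget: 52000.0 Mb / 2460 s = 21.138 Mbps.
Audio: 144 kbps = 0.144 Mbps.
Video: 21.138 − 0.144 = 20.994 Mbps.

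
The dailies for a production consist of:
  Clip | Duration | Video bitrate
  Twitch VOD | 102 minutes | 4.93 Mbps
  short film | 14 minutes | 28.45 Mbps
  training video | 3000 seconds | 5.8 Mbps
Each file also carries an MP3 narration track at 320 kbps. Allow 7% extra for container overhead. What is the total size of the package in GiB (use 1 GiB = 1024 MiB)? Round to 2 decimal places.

9.30 GiB

Audio: 320 kbps = 0.320 Mbps.
Twitch VOD: 5.250 Mbps × 6120 s × 1.07 = 34379.1 Mb
short film: 28.770 Mbps × 840 s × 1.07 = 25858.5 Mb
training video: 6.120 Mbps × 3000 s × 1.07 = 19645.2 Mb
Total: 79882.8 Mb = 9985.3 MB.
= 9.300 GiB.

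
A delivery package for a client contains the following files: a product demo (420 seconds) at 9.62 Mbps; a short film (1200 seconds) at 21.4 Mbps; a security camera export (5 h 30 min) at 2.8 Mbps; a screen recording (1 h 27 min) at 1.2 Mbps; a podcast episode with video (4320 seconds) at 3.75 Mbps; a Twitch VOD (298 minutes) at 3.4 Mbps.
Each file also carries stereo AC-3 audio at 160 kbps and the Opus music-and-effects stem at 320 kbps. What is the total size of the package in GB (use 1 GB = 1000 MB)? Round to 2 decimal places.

23.98 GB

Audio total: 160 + 320 = 480 kbps = 0.480 Mbps.
product demo: 10.100 Mbps × 420 s = 4242.0 Mb
short film: 21.880 Mbps × 1200 s = 26256.0 Mb
security camera export: 3.280 Mbps × 19800 s = 64944.0 Mb
screen recording: 1.680 Mbps × 5220 s = 8769.6 Mb
podcast episode with video: 4.230 Mbps × 4320 s = 18273.6 Mb
Twitch VOD: 3.880 Mbps × 17880 s = 69374.4 Mb
Total: 191859.6 Mb = 23982.5 MB.
= 23.98 GB.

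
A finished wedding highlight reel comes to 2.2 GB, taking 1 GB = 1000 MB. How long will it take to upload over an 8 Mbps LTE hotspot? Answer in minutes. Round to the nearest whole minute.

37 minutes

File: 2.2 GB = 17600.0 Mb.
At 8 Mbps: 17600.0 / 8 = 2200.0 s ≈ 36.7 minutes.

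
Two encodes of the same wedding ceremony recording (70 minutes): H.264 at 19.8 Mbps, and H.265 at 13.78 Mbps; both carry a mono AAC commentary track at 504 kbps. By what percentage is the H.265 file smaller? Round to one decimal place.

29.6%

70 min = 4200 s
Audio: 504 kbps = 0.504 Mbps.
H.264: 20.304 Mbps × 4200 s = 85276.8 Mb = 10.660 GB.
H.265: 14.284 Mbps × 4200 s = 59992.8 Mb = 7.499 GB.
Reduction: (1 − 7.499/10.660) × 100 = 29.65%.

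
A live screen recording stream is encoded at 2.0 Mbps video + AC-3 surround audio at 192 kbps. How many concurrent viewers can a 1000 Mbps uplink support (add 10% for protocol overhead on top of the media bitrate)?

Audio: 192 kbps = 0.192 Mbps.
Per-viewer media rate: 2.192 Mbps.
On the wire with 10% overhead: 2.411 Mbps.
1000 Mbps = 1,000 Mbps; 1,000 / 2.411 = 414.73 → 414 viewers.

414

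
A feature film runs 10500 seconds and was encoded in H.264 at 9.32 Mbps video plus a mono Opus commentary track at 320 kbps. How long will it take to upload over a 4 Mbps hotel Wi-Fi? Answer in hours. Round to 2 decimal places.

7.03 hours

Audio: 320 kbps = 0.320 Mbps.
Total bitrate: 9.640 Mbps.
File: 9.640 Mbps × 10500 s = 101220.0 Mb.
At 4 Mbps: 101220.0 / 4 = 25305.0 s ≈ 7.03 hours.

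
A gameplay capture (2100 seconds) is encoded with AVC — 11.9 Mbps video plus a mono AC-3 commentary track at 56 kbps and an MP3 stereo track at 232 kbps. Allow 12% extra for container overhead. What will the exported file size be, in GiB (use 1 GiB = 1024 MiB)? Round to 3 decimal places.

Audio total: 56 + 232 = 288 kbps = 0.288 Mbps.
Total bitrate: 11.9 + 0.288 = 12.188 Mbps.
Stream data: 12.188 Mbps × 2100 s = 25594.8 Mb.
With 12% container overhead: ×1.12.
28,666 Mb = 3,583,272,000 bytes ÷ 1,073,741,824 = 3.337 GiB.

3.337 GiB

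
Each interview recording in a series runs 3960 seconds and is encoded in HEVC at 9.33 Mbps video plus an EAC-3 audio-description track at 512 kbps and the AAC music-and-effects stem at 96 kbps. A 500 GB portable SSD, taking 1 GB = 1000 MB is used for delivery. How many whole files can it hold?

Audio total: 512 + 96 = 608 kbps = 0.608 Mbps.
Total bitrate: 9.938 Mbps.
Per item: 9.938 Mbps × 3960 s = 39,354 Mb = 4,919 MB.
Capacity: 500 GB = 4,000,000 Mb; 101.64 items → 101 complete.

101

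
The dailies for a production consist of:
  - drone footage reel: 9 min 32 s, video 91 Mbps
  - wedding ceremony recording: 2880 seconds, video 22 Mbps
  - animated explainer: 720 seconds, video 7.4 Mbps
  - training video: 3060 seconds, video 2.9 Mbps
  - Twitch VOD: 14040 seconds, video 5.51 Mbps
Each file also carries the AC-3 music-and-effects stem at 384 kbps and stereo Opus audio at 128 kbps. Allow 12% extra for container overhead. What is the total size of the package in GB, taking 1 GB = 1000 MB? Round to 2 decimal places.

Audio total: 384 + 128 = 512 kbps = 0.512 Mbps.
drone footage reel: 91.512 Mbps × 572 s × 1.12 = 58626.2 Mb
wedding ceremony recording: 22.512 Mbps × 2880 s × 1.12 = 72614.7 Mb
animated explainer: 7.912 Mbps × 720 s × 1.12 = 6380.2 Mb
training video: 3.412 Mbps × 3060 s × 1.12 = 11693.6 Mb
Twitch VOD: 6.022 Mbps × 14040 s × 1.12 = 94694.7 Mb
Total: 244009.5 Mb = 30501.2 MB.
= 30.50 GB.

30.50 GB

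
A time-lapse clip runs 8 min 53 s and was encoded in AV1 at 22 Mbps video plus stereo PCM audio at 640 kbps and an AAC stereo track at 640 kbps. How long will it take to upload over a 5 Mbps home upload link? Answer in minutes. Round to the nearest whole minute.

8 min 53 s = 533 s
Audio total: 640 + 640 = 1280 kbps = 1.280 Mbps.
Total bitrate: 23.280 Mbps.
File: 23.280 Mbps × 533 s = 12408.2 Mb.
At 5 Mbps: 12408.2 / 5 = 2481.6 s ≈ 41.4 minutes.

41 minutes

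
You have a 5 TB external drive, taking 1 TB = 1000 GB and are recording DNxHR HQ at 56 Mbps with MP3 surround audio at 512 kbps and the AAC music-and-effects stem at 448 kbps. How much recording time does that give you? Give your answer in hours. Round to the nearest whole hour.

Audio total: 512 + 448 = 960 kbps = 0.960 Mbps.
Total bitrate: 56 + 0.960 = 56.960 Mbps.
Capacity: 5 TB = 40,000,000 Mb.
Recording time: 40,000,000 / 56.960 = 702,247 s ≈ 195 hours.

195 hours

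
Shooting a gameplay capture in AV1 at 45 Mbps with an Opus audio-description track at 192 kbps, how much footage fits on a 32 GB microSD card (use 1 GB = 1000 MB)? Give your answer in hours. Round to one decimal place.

Audio: 192 kbps = 0.192 Mbps.
Total bitrate: 45 + 0.192 = 45.192 Mbps.
Capacity: 32 GB = 256,000 Mb.
Recording time: 256,000 / 45.192 = 5,665 s ≈ 1.57 hours.

1.6 hours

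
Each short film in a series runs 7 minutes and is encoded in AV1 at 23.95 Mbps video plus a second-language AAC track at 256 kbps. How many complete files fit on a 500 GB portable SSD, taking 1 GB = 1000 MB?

393

7 min = 420 s
Audio: 256 kbps = 0.256 Mbps.
Total bitrate: 24.206 Mbps.
Per item: 24.206 Mbps × 420 s = 10,167 Mb = 1,271 MB.
Capacity: 500 GB = 4,000,000 Mb; 393.45 items → 393 complete.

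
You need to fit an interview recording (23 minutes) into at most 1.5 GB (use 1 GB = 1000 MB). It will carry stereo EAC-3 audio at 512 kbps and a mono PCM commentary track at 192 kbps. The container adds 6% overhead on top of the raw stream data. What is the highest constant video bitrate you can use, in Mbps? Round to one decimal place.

Budget: 1.5 GB = 12000.0 Mb.
Stream payload after overhead: 12000.0 / 1.06 = 11320.8 Mb.
23 min = 1380 s
Total bitrate budget: 11320.8 Mb / 1380 s = 8.203 Mbps.
Audio total: 512 + 192 = 704 kbps = 0.704 Mbps.
Video: 8.203 − 0.704 = 7.499 Mbps.

7.5 Mbps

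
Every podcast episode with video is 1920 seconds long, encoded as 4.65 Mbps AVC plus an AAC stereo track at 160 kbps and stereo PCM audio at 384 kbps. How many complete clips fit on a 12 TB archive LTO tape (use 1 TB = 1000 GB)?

Audio total: 160 + 384 = 544 kbps = 0.544 Mbps.
Total bitrate: 5.194 Mbps.
Per item: 5.194 Mbps × 1920 s = 9,972 Mb = 1,247 MB.
Capacity: 12 TB = 96,000,000 Mb; 9626.49 items → 9626 complete.

9626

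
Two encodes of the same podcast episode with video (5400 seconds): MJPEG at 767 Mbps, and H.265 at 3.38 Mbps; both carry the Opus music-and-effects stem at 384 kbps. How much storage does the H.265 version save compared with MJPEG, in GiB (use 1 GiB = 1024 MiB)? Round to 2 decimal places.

Audio: 384 kbps = 0.384 Mbps.
MJPEG: 767.384 Mbps × 5400 s = 4143873.6 Mb = 482.410 GiB.
H.265: 3.764 Mbps × 5400 s = 20325.6 Mb = 2.366 GiB.
Saving: 482.410 − 2.366 = 480.044 GiB.

480.04 GiB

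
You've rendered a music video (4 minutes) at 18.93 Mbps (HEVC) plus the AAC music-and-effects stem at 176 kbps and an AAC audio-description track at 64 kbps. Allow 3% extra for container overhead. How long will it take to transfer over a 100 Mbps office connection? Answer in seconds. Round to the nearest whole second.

4 min = 240 s
Audio total: 176 + 64 = 240 kbps = 0.240 Mbps.
Total bitrate: 19.170 Mbps.
File: 19.170 Mbps × 240 s = 4600.8 Mb.
With 3% container overhead: ×1.03. → 4738.8 Mb.
At 100 Mbps: 4738.8 / 100 = 47.4 s ≈ 47.4 seconds.

47 seconds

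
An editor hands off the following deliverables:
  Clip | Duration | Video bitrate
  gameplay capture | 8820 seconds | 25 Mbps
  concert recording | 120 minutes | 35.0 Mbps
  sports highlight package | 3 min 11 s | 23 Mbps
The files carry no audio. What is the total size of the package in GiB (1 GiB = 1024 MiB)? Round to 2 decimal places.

gameplay capture: 25.000 Mbps × 8820 s = 220500.0 Mb
concert recording: 35.000 Mbps × 7200 s = 252000.0 Mb
sports highlight package: 23.000 Mbps × 191 s = 4393.0 Mb
Total: 476893.0 Mb = 59611.6 MB.
= 55.52 GiB.

55.52 GiB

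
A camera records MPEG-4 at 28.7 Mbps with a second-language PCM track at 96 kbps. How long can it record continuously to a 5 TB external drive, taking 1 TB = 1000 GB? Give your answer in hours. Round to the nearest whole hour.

386 hours

Audio: 96 kbps = 0.096 Mbps.
Total bitrate: 28.7 + 0.096 = 28.796 Mbps.
Capacity: 5 TB = 40,000,000 Mb.
Recording time: 40,000,000 / 28.796 = 1,389,082 s ≈ 386 hours.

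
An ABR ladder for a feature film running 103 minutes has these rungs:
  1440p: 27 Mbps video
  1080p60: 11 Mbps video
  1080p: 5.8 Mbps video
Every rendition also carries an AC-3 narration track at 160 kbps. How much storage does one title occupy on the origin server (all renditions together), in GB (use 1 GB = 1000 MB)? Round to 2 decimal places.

103 min = 6180 s
Audio: 160 kbps = 0.160 Mbps.
Sum of rendition bitrates: (27+0.160) + (11+0.160) + (5.8+0.160) = 44.280 Mbps.
× 6180 s = 273,650 Mb = 34,206 MB = 34.21 GB.

34.21 GB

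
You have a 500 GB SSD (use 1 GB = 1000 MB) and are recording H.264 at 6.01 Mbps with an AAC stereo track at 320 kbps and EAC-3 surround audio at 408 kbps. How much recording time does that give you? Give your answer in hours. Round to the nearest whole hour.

165 hours

Audio total: 320 + 408 = 728 kbps = 0.728 Mbps.
Total bitrate: 6.01 + 0.728 = 6.738 Mbps.
Capacity: 500 GB = 4,000,000 Mb.
Recording time: 4,000,000 / 6.738 = 593,648 s ≈ 165 hours.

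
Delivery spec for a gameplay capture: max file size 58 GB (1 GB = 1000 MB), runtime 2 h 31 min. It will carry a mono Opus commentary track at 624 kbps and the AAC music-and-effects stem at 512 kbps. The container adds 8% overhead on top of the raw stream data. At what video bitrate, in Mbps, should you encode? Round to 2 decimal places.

Budget: 58 GB = 464000.0 Mb.
Stream payload after overhead: 464000.0 / 1.08 = 429629.6 Mb.
2 h 31 min = 151 min = 9060 s
Total bitrate budget: 429629.6 Mb / 9060 s = 47.420 Mbps.
Audio total: 624 + 512 = 1136 kbps = 1.136 Mbps.
Video: 47.420 − 1.136 = 46.284 Mbps.

46.28 Mbps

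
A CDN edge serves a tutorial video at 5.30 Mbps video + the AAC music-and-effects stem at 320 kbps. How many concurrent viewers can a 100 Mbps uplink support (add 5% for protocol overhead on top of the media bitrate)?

Audio: 320 kbps = 0.320 Mbps.
Per-viewer media rate: 5.620 Mbps.
On the wire with 5% overhead: 5.901 Mbps.
100 Mbps = 100.0 Mbps; 100.0 / 5.901 = 16.95 → 16 viewers.

16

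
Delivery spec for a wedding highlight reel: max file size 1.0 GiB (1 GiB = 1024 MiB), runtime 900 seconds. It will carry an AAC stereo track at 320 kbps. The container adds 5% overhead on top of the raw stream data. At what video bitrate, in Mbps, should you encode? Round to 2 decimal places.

Budget: 1.0 GiB = 8589.9 Mb.
Stream payload after overhead: 8589.9 / 1.05 = 8180.9 Mb.
Total bitrate budget: 8180.9 Mb / 900 s = 9.090 Mbps.
Audio: 320 kbps = 0.320 Mbps.
Video: 9.090 − 0.320 = 8.770 Mbps.

8.77 Mbps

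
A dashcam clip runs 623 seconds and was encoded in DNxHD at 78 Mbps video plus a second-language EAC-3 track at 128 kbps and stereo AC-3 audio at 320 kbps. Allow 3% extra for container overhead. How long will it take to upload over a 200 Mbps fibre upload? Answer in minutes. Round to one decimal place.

4.2 minutes

Audio total: 128 + 320 = 448 kbps = 0.448 Mbps.
Total bitrate: 78.448 Mbps.
File: 78.448 Mbps × 623 s = 48873.1 Mb.
With 3% container overhead: ×1.03. → 50339.3 Mb.
At 200 Mbps: 50339.3 / 200 = 251.7 s ≈ 4.19 minutes.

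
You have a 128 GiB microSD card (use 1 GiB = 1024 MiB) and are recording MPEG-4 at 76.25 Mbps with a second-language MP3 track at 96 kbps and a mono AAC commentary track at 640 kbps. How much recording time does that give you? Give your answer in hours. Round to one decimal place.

4.0 hours

Audio total: 96 + 640 = 736 kbps = 0.736 Mbps.
Total bitrate: 76.25 + 0.736 = 76.986 Mbps.
Capacity: 128 GiB = 1,099,512 Mb.
Recording time: 1,099,512 / 76.986 = 14,282 s ≈ 3.97 hours.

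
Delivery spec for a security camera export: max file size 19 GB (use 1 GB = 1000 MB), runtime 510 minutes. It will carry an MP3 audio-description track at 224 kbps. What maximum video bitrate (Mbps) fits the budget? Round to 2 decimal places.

Budget: 19 GB = 152000.0 Mb.
510 min = 30600 s
Total bitrate budget: 152000.0 Mb / 30600 s = 4.967 Mbps.
Audio: 224 kbps = 0.224 Mbps.
Video: 4.967 − 0.224 = 4.743 Mbps.

4.74 Mbps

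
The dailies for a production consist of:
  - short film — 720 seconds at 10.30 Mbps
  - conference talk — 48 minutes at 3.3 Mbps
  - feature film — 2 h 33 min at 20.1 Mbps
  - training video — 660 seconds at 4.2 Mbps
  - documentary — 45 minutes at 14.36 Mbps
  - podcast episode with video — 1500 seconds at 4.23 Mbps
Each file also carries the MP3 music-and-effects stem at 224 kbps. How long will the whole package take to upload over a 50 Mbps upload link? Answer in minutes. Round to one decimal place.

84.4 minutes

Audio: 224 kbps = 0.224 Mbps.
short film: 10.524 Mbps × 720 s = 7577.3 Mb
conference talk: 3.524 Mbps × 2880 s = 10149.1 Mb
feature film: 20.324 Mbps × 9180 s = 186574.3 Mb
training video: 4.424 Mbps × 660 s = 2919.8 Mb
documentary: 14.584 Mbps × 2700 s = 39376.8 Mb
podcast episode with video: 4.454 Mbps × 1500 s = 6681.0 Mb
Total: 253278.4 Mb = 31659.8 MB.
At 50 Mbps: 253278.4 / 50 = 5066 s ≈ 84.4 minutes.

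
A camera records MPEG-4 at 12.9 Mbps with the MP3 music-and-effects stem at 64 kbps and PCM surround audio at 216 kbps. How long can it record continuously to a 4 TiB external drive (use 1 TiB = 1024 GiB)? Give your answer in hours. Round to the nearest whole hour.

Audio total: 64 + 216 = 280 kbps = 0.280 Mbps.
Total bitrate: 12.9 + 0.280 = 13.180 Mbps.
Capacity: 4 TiB = 35,184,372 Mb.
Recording time: 35,184,372 / 13.180 = 2,669,527 s ≈ 742 hours.

742 hours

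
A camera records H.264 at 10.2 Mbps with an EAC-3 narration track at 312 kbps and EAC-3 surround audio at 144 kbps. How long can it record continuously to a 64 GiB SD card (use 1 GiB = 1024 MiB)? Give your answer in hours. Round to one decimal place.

Audio total: 312 + 144 = 456 kbps = 0.456 Mbps.
Total bitrate: 10.2 + 0.456 = 10.656 Mbps.
Capacity: 64 GiB = 549,756 Mb.
Recording time: 549,756 / 10.656 = 51,591 s ≈ 14.3 hours.

14.3 hours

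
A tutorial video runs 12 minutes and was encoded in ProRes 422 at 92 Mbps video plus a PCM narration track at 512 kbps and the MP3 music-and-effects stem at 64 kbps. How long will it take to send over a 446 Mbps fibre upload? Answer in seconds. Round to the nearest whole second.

149 seconds

12 min = 720 s
Audio total: 512 + 64 = 576 kbps = 0.576 Mbps.
Total bitrate: 92.576 Mbps.
File: 92.576 Mbps × 720 s = 66654.7 Mb.
At 446 Mbps: 66654.7 / 446 = 149.5 s ≈ 149 seconds.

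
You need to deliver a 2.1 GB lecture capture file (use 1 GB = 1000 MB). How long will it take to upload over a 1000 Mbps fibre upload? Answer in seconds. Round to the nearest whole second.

17 seconds

File: 2.1 GB = 16800.0 Mb.
At 1000 Mbps: 16800.0 / 1000 = 16.8 s ≈ 16.8 seconds.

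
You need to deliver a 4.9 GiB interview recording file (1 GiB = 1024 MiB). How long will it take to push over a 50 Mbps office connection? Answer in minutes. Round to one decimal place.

14.0 minutes

File: 4.9 GiB = 42090.7 Mb.
At 50 Mbps: 42090.7 / 50 = 841.8 s ≈ 14 minutes.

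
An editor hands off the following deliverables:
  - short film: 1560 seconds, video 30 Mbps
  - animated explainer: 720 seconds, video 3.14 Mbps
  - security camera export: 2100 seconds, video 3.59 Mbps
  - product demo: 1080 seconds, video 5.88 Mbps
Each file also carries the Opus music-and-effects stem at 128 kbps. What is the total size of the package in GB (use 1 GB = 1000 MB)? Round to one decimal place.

8.0 GB

Audio: 128 kbps = 0.128 Mbps.
short film: 30.128 Mbps × 1560 s = 46999.7 Mb
animated explainer: 3.268 Mbps × 720 s = 2353.0 Mb
security camera export: 3.718 Mbps × 2100 s = 7807.8 Mb
product demo: 6.008 Mbps × 1080 s = 6488.6 Mb
Total: 63649.1 Mb = 7956.1 MB.
= 7.956 GB.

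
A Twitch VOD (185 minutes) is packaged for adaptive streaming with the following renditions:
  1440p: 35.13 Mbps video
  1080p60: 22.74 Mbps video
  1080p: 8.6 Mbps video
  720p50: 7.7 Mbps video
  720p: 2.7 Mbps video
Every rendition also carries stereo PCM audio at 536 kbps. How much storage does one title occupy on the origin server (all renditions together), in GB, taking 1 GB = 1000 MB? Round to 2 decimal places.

185 min = 11100 s
Audio: 536 kbps = 0.536 Mbps.
Sum of rendition bitrates: (35.13+0.536) + (22.74+0.536) + (8.6+0.536) + (7.7+0.536) + (2.7+0.536) = 79.550 Mbps.
× 11100 s = 883,005 Mb = 110,376 MB = 110.4 GB.

110.38 GB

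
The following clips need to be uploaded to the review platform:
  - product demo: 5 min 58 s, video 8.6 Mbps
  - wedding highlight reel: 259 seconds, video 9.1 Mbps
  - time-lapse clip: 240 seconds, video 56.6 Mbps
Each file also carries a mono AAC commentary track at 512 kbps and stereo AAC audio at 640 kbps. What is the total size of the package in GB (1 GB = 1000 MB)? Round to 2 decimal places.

2.50 GB

Audio total: 512 + 640 = 1152 kbps = 1.152 Mbps.
product demo: 9.752 Mbps × 358 s = 3491.2 Mb
wedding highlight reel: 10.252 Mbps × 259 s = 2655.3 Mb
time-lapse clip: 57.752 Mbps × 240 s = 13860.5 Mb
Total: 20007.0 Mb = 2500.9 MB.
= 2.501 GB.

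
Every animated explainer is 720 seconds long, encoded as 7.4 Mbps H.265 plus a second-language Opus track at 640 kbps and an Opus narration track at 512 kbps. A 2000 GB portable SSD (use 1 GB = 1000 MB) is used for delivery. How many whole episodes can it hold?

Audio total: 640 + 512 = 1152 kbps = 1.152 Mbps.
Total bitrate: 8.552 Mbps.
Per item: 8.552 Mbps × 720 s = 6,157 Mb = 769.7 MB.
Capacity: 2000 GB = 16,000,000 Mb; 2598.48 items → 2598 complete.

2598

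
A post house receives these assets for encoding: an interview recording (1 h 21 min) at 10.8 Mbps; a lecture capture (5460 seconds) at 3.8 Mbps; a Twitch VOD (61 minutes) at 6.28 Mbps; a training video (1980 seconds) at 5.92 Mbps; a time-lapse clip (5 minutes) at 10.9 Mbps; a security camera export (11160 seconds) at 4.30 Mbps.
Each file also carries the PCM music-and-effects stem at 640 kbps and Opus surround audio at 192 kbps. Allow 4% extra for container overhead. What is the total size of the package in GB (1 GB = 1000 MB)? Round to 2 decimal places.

Audio total: 640 + 192 = 832 kbps = 0.832 Mbps.
interview recording: 11.632 Mbps × 4860 s × 1.04 = 58792.8 Mb
lecture capture: 4.632 Mbps × 5460 s × 1.04 = 26302.3 Mb
Twitch VOD: 7.112 Mbps × 3660 s × 1.04 = 27071.1 Mb
training video: 6.752 Mbps × 1980 s × 1.04 = 13903.7 Mb
time-lapse clip: 11.732 Mbps × 300 s × 1.04 = 3660.4 Mb
security camera export: 5.132 Mbps × 11160 s × 1.04 = 59564.0 Mb
Total: 189294.4 Mb = 23661.8 MB.
= 23.66 GB.

23.66 GB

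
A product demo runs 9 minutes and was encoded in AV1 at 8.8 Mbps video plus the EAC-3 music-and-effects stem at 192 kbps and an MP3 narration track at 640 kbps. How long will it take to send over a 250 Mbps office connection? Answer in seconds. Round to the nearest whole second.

9 min = 540 s
Audio total: 192 + 640 = 832 kbps = 0.832 Mbps.
Total bitrate: 9.632 Mbps.
File: 9.632 Mbps × 540 s = 5201.3 Mb.
At 250 Mbps: 5201.3 / 250 = 20.8 s ≈ 20.8 seconds.

21 seconds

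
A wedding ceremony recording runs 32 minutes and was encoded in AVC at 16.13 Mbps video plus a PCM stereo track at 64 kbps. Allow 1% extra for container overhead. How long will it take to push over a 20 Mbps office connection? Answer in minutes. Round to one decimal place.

32 min = 1920 s
Audio: 64 kbps = 0.064 Mbps.
Total bitrate: 16.194 Mbps.
File: 16.194 Mbps × 1920 s = 31092.5 Mb.
With 1% container overhead: ×1.01. → 31403.4 Mb.
At 20 Mbps: 31403.4 / 20 = 1570.2 s ≈ 26.2 minutes.

26.2 minutes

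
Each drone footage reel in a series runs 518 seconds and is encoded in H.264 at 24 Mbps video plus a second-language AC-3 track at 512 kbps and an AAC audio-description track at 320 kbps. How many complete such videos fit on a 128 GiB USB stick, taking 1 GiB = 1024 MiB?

85

Audio total: 512 + 320 = 832 kbps = 0.832 Mbps.
Total bitrate: 24.832 Mbps.
Per item: 24.832 Mbps × 518 s = 12,863 Mb = 1,608 MB.
Capacity: 128 GiB = 1,099,512 Mb; 85.48 items → 85 complete.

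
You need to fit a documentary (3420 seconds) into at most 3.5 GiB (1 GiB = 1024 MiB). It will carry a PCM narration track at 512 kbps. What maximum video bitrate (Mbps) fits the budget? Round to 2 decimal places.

Budget: 3.5 GiB = 30064.8 Mb.
Total bitrate budget: 30064.8 Mb / 3420 s = 8.791 Mbps.
Audio: 512 kbps = 0.512 Mbps.
Video: 8.791 − 0.512 = 8.279 Mbps.

8.28 Mbps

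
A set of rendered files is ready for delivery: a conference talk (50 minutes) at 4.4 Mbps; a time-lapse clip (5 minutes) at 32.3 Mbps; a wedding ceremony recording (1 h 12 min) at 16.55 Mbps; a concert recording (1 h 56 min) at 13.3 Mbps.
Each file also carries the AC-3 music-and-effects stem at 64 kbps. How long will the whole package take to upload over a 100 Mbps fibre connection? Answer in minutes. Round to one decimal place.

31.3 minutes

Audio: 64 kbps = 0.064 Mbps.
conference talk: 4.464 Mbps × 3000 s = 13392.0 Mb
time-lapse clip: 32.364 Mbps × 300 s = 9709.2 Mb
wedding ceremony recording: 16.614 Mbps × 4320 s = 71772.5 Mb
concert recording: 13.364 Mbps × 6960 s = 93013.4 Mb
Total: 187887.1 Mb = 23485.9 MB.
At 100 Mbps: 187887.1 / 100 = 1879 s ≈ 31.3 minutes.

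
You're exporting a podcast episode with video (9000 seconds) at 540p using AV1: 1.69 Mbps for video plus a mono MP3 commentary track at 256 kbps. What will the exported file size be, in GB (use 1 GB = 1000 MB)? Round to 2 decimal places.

Audio: 256 kbps = 0.256 Mbps.
Total bitrate: 1.69 + 0.256 = 1.946 Mbps.
Stream data: 1.946 Mbps × 9000 s = 17514.0 Mb.
17,514 Mb ÷ 8 = 2,189 MB → 2.189 GB.

2.19 GB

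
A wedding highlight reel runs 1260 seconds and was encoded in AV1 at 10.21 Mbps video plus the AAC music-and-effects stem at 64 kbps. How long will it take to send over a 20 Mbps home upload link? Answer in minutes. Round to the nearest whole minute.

Audio: 64 kbps = 0.064 Mbps.
Total bitrate: 10.274 Mbps.
File: 10.274 Mbps × 1260 s = 12945.2 Mb.
At 20 Mbps: 12945.2 / 20 = 647.3 s ≈ 10.8 minutes.

11 minutes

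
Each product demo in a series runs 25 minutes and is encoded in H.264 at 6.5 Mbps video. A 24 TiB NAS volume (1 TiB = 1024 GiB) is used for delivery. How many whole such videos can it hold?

21651

25 min = 1500 s
Per item: 6.500 Mbps × 1500 s = 9,750 Mb = 1,219 MB.
Capacity: 24 TiB = 211,106,233 Mb; 21651.92 items → 21651 complete.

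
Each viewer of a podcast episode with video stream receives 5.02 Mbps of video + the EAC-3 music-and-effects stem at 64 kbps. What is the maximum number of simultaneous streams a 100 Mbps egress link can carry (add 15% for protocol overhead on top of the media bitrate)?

17

Audio: 64 kbps = 0.064 Mbps.
Per-viewer media rate: 5.084 Mbps.
On the wire with 15% overhead: 5.847 Mbps.
100 Mbps = 100.0 Mbps; 100.0 / 5.847 = 17.10 → 17 viewers.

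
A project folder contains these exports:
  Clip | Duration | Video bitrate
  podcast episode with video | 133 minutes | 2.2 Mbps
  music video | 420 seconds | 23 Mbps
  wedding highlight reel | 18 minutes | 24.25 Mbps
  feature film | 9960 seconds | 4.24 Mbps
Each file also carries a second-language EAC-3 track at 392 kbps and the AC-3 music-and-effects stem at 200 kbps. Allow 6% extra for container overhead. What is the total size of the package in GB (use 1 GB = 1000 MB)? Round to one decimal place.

Audio total: 392 + 200 = 592 kbps = 0.592 Mbps.
podcast episode with video: 2.792 Mbps × 7980 s × 1.06 = 23617.0 Mb
music video: 23.592 Mbps × 420 s × 1.06 = 10503.2 Mb
wedding highlight reel: 24.842 Mbps × 1080 s × 1.06 = 28439.1 Mb
feature film: 4.832 Mbps × 9960 s × 1.06 = 51014.3 Mb
Total: 113573.6 Mb = 14196.7 MB.
= 14.20 GB.

14.2 GB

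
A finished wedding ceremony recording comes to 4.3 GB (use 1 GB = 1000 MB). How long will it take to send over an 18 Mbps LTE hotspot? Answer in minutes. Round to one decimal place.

File: 4.3 GB = 34400.0 Mb.
At 18 Mbps: 34400.0 / 18 = 1911.1 s ≈ 31.9 minutes.

31.9 minutes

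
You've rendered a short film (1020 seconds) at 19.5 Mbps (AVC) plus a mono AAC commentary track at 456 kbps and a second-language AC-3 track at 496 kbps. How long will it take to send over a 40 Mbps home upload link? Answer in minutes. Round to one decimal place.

8.7 minutes

Audio total: 456 + 496 = 952 kbps = 0.952 Mbps.
Total bitrate: 20.452 Mbps.
File: 20.452 Mbps × 1020 s = 20861.0 Mb.
At 40 Mbps: 20861.0 / 40 = 521.5 s ≈ 8.69 minutes.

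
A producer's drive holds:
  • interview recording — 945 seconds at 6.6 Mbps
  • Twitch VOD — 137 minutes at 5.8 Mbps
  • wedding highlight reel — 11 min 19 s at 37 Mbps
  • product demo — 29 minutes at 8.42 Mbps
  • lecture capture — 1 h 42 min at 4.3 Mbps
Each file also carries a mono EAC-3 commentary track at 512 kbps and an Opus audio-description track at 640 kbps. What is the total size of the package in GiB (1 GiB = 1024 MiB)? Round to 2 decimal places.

Audio total: 512 + 640 = 1152 kbps = 1.152 Mbps.
interview recording: 7.752 Mbps × 945 s = 7325.6 Mb
Twitch VOD: 6.952 Mbps × 8220 s = 57145.4 Mb
wedding highlight reel: 38.152 Mbps × 679 s = 25905.2 Mb
product demo: 9.572 Mbps × 1740 s = 16655.3 Mb
lecture capture: 5.452 Mbps × 6120 s = 33366.2 Mb
Total: 140397.8 Mb = 17549.7 MB.
= 16.34 GiB.

16.34 GiB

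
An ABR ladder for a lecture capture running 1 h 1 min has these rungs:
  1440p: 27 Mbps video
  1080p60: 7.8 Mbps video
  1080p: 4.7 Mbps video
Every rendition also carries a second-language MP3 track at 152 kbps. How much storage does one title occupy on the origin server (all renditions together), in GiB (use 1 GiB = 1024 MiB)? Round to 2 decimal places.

17.02 GiB

1 h 1 min = 61 min = 3660 s
Audio: 152 kbps = 0.152 Mbps.
Sum of rendition bitrates: (27+0.152) + (7.8+0.152) + (4.7+0.152) = 39.956 Mbps.
× 3660 s = 146,239 Mb = 18,280 MB = 17.02 GiB.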